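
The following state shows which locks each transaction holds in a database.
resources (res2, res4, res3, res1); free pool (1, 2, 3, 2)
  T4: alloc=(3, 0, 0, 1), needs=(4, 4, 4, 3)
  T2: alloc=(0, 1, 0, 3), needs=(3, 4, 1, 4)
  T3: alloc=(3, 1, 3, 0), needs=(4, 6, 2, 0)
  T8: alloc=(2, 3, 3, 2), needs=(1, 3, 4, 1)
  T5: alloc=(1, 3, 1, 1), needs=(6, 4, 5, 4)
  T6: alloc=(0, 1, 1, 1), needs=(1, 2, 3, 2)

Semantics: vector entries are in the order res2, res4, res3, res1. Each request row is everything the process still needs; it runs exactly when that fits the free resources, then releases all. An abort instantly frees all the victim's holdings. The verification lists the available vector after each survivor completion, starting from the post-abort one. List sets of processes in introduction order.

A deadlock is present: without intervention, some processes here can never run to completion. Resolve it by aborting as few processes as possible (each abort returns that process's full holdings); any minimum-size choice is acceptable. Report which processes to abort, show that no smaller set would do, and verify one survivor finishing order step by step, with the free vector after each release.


The answer: abort T3.
Key observation: no ordering could ever have run T5 before the abort of T3; with (3, 1, 3, 0) back in the pool it fits at step 2.
Minimality: the empty abort set fails — the state is deadlocked as it stands.
Survivors finish in the order: T8, T5, T2, T4, T6. Walking it through (pool after the aborts first):
  pool = (4, 3, 6, 2)
  T8: need (1, 3, 4, 1) fits (4, 3, 6, 2); releases (2, 3, 3, 2), pool now (6, 6, 9, 4)
  T5: need (6, 4, 5, 4) fits (6, 6, 9, 4); releases (1, 3, 1, 1), pool now (7, 9, 10, 5)
  T2: need (3, 4, 1, 4) fits (7, 9, 10, 5); releases (0, 1, 0, 3), pool now (7, 10, 10, 8)
  T4: need (4, 4, 4, 3) fits (7, 10, 10, 8); releases (3, 0, 0, 1), pool now (10, 10, 10, 9)
  T6: need (1, 2, 3, 2) fits (10, 10, 10, 9); releases (0, 1, 1, 1), pool now (10, 11, 11, 10)


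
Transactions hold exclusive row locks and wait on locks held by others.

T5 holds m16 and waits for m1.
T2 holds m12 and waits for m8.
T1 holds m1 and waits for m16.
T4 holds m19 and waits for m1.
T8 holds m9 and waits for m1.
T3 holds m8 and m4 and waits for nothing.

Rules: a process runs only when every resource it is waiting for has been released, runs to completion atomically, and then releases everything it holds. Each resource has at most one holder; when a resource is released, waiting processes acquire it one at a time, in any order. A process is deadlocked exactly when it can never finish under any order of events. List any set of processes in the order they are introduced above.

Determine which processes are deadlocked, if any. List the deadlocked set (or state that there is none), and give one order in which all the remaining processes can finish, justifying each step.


The deadlocked set is T5, T1, T4 and T8.
Key observation: the waits loop around T5 -> T1 -> T5 with no way out; T4 and T8 wait into the deadlock from upstream.
The rest can finish in the order T3, T2.
Check, step by step:
  T3: no waits; runs immediately, freeing m8 and m4
  T2 waits on m8 — all released -> runs and releases m12


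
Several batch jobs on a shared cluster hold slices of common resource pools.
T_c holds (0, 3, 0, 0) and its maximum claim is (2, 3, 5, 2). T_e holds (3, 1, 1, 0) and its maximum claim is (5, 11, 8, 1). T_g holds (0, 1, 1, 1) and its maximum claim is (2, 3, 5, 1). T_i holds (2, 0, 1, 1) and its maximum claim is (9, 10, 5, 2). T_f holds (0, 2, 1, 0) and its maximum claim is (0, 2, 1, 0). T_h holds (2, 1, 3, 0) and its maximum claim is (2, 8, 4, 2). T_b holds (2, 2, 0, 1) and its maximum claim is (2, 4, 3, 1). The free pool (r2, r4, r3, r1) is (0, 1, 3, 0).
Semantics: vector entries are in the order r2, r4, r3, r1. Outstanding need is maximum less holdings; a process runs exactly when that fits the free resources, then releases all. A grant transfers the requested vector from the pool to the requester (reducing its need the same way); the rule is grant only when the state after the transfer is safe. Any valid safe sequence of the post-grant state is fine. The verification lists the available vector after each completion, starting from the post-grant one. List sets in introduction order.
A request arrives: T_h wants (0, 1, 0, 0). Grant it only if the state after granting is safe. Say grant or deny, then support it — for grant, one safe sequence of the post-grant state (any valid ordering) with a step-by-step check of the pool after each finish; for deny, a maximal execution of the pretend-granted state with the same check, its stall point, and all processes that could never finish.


GRANT. The post-grant state is safe; one safe sequence: T_f, T_b, T_g, T_c, T_h, T_e, T_i.
Key observation: (0, 0, 3, 0) free after granting still covers T_f first, and each release covers the next.
Verifying the post-grant state step by step:
  pool = (0, 0, 3, 0)
  T_f needs (0, 0, 0, 0) <= (0, 0, 3, 0) -> finishes; pool += (0, 2, 1, 0) = (0, 2, 4, 0)
  T_b needs (0, 2, 3, 0) <= (0, 2, 4, 0) -> finishes; pool += (2, 2, 0, 1) = (2, 4, 4, 1)
  T_g needs (2, 2, 4, 0) <= (2, 4, 4, 1) -> finishes; pool += (0, 1, 1, 1) = (2, 5, 5, 2)
  T_c needs (2, 0, 5, 2) <= (2, 5, 5, 2) -> finishes; pool += (0, 3, 0, 0) = (2, 8, 5, 2)
  T_h needs (0, 6, 1, 2) <= (2, 8, 5, 2) -> finishes; pool += (2, 2, 3, 0) = (4, 10, 8, 2)
  T_e needs (2, 10, 7, 1) <= (4, 10, 8, 2) -> finishes; pool += (3, 1, 1, 0) = (7, 11, 9, 2)
  T_i needs (7, 10, 4, 1) <= (7, 11, 9, 2) -> finishes; pool += (2, 0, 1, 1) = (9, 11, 10, 3)


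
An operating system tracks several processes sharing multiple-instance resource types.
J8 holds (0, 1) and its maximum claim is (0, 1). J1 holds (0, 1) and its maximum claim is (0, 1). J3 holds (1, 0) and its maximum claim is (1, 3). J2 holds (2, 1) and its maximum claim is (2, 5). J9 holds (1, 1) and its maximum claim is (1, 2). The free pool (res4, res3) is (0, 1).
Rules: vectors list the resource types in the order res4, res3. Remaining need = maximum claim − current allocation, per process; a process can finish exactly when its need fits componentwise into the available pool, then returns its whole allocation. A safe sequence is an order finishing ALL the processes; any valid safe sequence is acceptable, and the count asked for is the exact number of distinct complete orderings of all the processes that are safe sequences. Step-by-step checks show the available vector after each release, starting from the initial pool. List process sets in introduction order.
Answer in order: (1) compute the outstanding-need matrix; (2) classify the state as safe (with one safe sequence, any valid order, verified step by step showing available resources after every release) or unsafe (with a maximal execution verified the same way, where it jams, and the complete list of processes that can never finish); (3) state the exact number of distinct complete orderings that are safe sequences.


(1) Outstanding need per process (order res4, res3):
  J8: (0, 0)
  J1: (0, 0)
  J3: (0, 3)
  J2: (0, 4)
  J9: (0, 1)
(2) SAFE. One safe sequence: J9, J8, J3, J1, J2.
Key observation: J9 is the earliest step where a requested resource binds exactly: need (0, 1), pool (0, 1) at its turn.
Verifying each step:
  pool = (0, 1)
  J9: need (0, 1) fits (0, 1); releases (1, 1), pool now (1, 2)
  J8: need (0, 0) fits (1, 2); releases (0, 1), pool now (1, 3)
  J3: need (0, 3) fits (1, 3); releases (1, 0), pool now (2, 3)
  J1: need (0, 0) fits (2, 3); releases (0, 1), pool now (2, 4)
  J2: need (0, 4) fits (2, 4); releases (2, 1), pool now (4, 5)
(3) Precisely 18 of the possible complete orderings are safe sequences.


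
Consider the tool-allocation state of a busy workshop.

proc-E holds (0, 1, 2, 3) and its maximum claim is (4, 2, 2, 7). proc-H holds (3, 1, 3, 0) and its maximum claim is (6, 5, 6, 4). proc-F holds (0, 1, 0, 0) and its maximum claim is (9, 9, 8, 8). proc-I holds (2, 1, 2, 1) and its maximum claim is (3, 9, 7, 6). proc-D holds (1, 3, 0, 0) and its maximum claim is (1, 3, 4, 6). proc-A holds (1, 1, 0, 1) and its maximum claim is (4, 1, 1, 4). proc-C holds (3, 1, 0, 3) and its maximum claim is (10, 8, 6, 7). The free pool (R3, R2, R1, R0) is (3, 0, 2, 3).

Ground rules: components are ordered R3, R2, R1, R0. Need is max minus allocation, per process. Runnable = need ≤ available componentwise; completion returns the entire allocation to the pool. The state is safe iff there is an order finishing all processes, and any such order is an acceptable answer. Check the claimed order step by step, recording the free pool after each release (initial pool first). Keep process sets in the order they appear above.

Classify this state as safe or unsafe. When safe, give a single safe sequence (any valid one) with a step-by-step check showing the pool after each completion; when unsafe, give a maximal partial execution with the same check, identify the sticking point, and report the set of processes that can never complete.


UNSAFE — no complete ordering exists.
Key observation: even finishing proc-A, proc-E, proc-D, proc-H leaves just (8, 6, 7, 7) free — too little R2 for any of the remaining processes.
Going as far as possible: proc-A, proc-E, proc-D, proc-H; after that, nothing fits. Step-by-step check:
  pool = (3, 0, 2, 3)
  proc-A needs (3, 0, 1, 3) <= (3, 0, 2, 3) -> finishes; pool += (1, 1, 0, 1) = (4, 1, 2, 4)
  proc-E needs (4, 1, 0, 4) <= (4, 1, 2, 4) -> finishes; pool += (0, 1, 2, 3) = (4, 2, 4, 7)
  proc-D needs (0, 0, 4, 6) <= (4, 2, 4, 7) -> finishes; pool += (1, 3, 0, 0) = (5, 5, 4, 7)
  proc-H needs (3, 4, 3, 4) <= (5, 5, 4, 7) -> finishes; pool += (3, 1, 3, 0) = (8, 6, 7, 7)
  blocked: proc-F wants (9, 8, 8, 8), pool (8, 6, 7, 7) — not enough R3, R2, R1 and R0
  blocked: proc-I wants (1, 8, 5, 5), pool (8, 6, 7, 7) — not enough R2
  blocked: proc-C wants (7, 7, 6, 4), pool (8, 6, 7, 7) — not enough R2
Processes that can never finish: proc-F, proc-I and proc-C.


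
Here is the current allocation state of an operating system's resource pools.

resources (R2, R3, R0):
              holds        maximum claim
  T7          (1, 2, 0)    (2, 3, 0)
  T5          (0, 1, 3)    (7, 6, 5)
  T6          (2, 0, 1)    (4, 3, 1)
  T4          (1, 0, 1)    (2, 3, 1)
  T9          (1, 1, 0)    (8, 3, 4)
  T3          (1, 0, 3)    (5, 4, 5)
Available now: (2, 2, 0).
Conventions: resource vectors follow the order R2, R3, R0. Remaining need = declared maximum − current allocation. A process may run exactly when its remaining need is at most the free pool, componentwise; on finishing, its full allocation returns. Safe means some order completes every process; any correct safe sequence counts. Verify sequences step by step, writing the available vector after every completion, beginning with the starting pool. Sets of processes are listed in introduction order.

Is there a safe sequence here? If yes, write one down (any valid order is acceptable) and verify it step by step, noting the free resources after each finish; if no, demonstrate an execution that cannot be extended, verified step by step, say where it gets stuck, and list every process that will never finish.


SAFE. One safe sequence: T7, T6, T4, T3, T9, T5.
Key observation: at T3 the run first touches a limit — (4, 4, 2) against (6, 4, 2), exact on a resource it actually requests.
Verifying each step:
  pool = (2, 2, 0)
  T7: need (1, 1, 0) fits (2, 2, 0); releases (1, 2, 0), pool now (3, 4, 0)
  T6: need (2, 3, 0) fits (3, 4, 0); releases (2, 0, 1), pool now (5, 4, 1)
  T4: need (1, 3, 0) fits (5, 4, 1); releases (1, 0, 1), pool now (6, 4, 2)
  T3: need (4, 4, 2) fits (6, 4, 2); releases (1, 0, 3), pool now (7, 4, 5)
  T9: need (7, 2, 4) fits (7, 4, 5); releases (1, 1, 0), pool now (8, 5, 5)
  T5: need (7, 5, 2) fits (8, 5, 5); releases (0, 1, 3), pool now (8, 6, 8)


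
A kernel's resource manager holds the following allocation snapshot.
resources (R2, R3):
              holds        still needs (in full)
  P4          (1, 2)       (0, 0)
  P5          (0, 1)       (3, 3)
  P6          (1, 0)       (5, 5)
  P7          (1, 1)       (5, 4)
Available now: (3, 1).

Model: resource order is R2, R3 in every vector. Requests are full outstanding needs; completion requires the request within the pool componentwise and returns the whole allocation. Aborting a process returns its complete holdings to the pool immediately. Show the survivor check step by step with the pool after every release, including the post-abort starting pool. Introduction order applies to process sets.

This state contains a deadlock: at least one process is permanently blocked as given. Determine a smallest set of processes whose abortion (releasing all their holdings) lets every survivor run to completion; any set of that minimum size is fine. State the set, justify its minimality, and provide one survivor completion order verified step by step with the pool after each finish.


Abort P7.
Key observation: no ordering could ever have run P6 before the abort of P7; with (1, 1) back in the pool it fits at step 3.
No smaller set exists: with zero aborts the deadlock remains.
The survivors complete as P4, P5, P6. Walking it through (starting from the post-abort pool):
  pool = (4, 2)
  P4 needs (0, 0) <= (4, 2) -> finishes; pool += (1, 2) = (5, 4)
  P5 needs (3, 3) <= (5, 4) -> finishes; pool += (0, 1) = (5, 5)
  P6 needs (5, 5) <= (5, 5) -> finishes; pool += (1, 0) = (6, 5)


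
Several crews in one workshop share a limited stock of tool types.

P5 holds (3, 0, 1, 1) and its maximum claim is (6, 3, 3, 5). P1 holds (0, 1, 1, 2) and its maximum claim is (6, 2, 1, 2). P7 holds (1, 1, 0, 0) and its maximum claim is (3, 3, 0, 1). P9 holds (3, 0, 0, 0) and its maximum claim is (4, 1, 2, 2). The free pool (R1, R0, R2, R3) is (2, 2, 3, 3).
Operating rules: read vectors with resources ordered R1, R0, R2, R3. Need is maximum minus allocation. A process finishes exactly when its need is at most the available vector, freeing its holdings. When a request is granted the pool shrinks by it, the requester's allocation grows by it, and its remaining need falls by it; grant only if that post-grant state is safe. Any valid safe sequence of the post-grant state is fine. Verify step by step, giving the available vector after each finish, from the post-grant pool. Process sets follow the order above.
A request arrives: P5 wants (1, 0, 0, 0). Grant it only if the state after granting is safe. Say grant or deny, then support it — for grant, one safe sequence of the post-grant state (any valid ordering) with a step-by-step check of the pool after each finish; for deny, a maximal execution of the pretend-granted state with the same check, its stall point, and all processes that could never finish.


DENY — the pretend-granted state is unsafe.
Key observation: after P9, P7 the pool peaks at (5, 3, 3, 3), and each blocked process is short somewhere: P5 on R3; P1 on R1.
On the post-grant state, P9, P7 is a maximal run — nothing extends it. Check, step by step:
  pool = (1, 2, 3, 3)
  P9 needs (1, 1, 2, 2) <= (1, 2, 3, 3) -> finishes; pool += (3, 0, 0, 0) = (4, 2, 3, 3)
  P7 needs (2, 2, 0, 1) <= (4, 2, 3, 3) -> finishes; pool += (1, 1, 0, 0) = (5, 3, 3, 3)
  P5 cannot run: need (2, 3, 2, 4) vs free (5, 3, 3, 3) (insufficient R3)
  P1 cannot run: need (6, 1, 0, 0) vs free (5, 3, 3, 3) (insufficient R1)
Processes that could never finish after the grant: P5 and P1.


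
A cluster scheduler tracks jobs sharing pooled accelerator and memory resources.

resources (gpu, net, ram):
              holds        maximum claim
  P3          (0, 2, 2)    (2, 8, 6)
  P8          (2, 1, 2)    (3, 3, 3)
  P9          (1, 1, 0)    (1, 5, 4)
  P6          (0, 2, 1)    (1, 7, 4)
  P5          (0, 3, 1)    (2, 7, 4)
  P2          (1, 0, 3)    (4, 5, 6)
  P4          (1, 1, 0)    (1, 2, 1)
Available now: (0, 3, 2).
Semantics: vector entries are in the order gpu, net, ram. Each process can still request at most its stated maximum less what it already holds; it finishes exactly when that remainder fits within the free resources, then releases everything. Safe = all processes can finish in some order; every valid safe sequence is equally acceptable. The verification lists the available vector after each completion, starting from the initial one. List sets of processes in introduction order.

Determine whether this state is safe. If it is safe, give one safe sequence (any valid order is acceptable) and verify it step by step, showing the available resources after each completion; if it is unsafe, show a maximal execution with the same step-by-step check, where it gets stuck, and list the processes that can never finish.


SAFE — a valid safe sequence is P4, P8, P5, P6, P3, P9, P2.
Key observation: reading the order forward, P8 is the first process whose need (1, 2, 1) meets the free pool (1, 4, 2) exactly on a resource it requests.
Check, step by step:
  pool = (0, 3, 2)
  P4 needs (0, 1, 1) <= (0, 3, 2) -> finishes; pool += (1, 1, 0) = (1, 4, 2)
  P8 needs (1, 2, 1) <= (1, 4, 2) -> finishes; pool += (2, 1, 2) = (3, 5, 4)
  P5 needs (2, 4, 3) <= (3, 5, 4) -> finishes; pool += (0, 3, 1) = (3, 8, 5)
  P6 needs (1, 5, 3) <= (3, 8, 5) -> finishes; pool += (0, 2, 1) = (3, 10, 6)
  P3 needs (2, 6, 4) <= (3, 10, 6) -> finishes; pool += (0, 2, 2) = (3, 12, 8)
  P9 needs (0, 4, 4) <= (3, 12, 8) -> finishes; pool += (1, 1, 0) = (4, 13, 8)
  P2 needs (3, 5, 3) <= (4, 13, 8) -> finishes; pool += (1, 0, 3) = (5, 13, 11)


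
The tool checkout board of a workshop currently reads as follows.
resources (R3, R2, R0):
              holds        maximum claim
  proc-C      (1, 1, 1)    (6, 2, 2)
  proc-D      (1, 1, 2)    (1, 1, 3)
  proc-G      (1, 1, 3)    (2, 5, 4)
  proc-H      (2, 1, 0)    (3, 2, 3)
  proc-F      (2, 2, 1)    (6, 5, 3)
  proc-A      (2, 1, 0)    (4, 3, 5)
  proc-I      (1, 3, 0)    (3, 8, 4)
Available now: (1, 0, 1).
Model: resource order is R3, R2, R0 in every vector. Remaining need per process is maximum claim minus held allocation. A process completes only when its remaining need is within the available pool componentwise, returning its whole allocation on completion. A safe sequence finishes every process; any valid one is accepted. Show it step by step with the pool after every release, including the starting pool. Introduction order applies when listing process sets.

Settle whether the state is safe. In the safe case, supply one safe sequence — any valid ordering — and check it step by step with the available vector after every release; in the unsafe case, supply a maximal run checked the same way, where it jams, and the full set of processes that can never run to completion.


UNSAFE.
Key observation: after proc-D, proc-H the pool peaks at (4, 2, 3), and each blocked process is short somewhere: proc-C on R3; proc-G on R2; proc-F on R2; proc-A on R0; proc-I on R2, R0.
The run proc-D, proc-H cannot be extended any further. Verifying each step:
  pool = (1, 0, 1)
  run proc-D (needs (0, 0, 1), free (1, 0, 1)); after release of (1, 1, 2) the pool is (2, 1, 3)
  run proc-H (needs (1, 1, 3), free (2, 1, 3)); after release of (2, 1, 0) the pool is (4, 2, 3)
  proc-C cannot run: need (5, 1, 1) vs free (4, 2, 3) (insufficient R3)
  proc-G cannot run: need (1, 4, 1) vs free (4, 2, 3) (insufficient R2)
  proc-F cannot run: need (4, 3, 2) vs free (4, 2, 3) (insufficient R2)
  proc-A cannot run: need (2, 2, 5) vs free (4, 2, 3) (insufficient R0)
  proc-I cannot run: need (2, 5, 4) vs free (4, 2, 3) (insufficient R2 and R0)
Processes that can never finish: proc-C, proc-G, proc-F, proc-A and proc-I.


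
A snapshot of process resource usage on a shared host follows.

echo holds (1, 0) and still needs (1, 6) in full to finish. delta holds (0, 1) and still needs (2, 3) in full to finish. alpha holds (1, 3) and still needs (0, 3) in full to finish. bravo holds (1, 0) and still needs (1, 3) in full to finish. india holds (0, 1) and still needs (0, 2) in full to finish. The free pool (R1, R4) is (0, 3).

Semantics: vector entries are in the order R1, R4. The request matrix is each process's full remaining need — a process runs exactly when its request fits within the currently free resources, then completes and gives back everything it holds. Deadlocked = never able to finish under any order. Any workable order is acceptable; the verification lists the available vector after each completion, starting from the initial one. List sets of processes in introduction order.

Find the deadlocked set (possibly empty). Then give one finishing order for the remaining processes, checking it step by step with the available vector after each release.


No process is deadlocked.
Key observation: india fits the free pool immediately, and its release cascades until everyone finishes.
A valid finishing order for the others: india, alpha, bravo, echo, delta. Walking it through:
  pool = (0, 3)
  india: need (0, 2) fits (0, 3); releases (0, 1), pool now (0, 4)
  alpha: need (0, 3) fits (0, 4); releases (1, 3), pool now (1, 7)
  bravo: need (1, 3) fits (1, 7); releases (1, 0), pool now (2, 7)
  echo: need (1, 6) fits (2, 7); releases (1, 0), pool now (3, 7)
  delta: need (2, 3) fits (3, 7); releases (0, 1), pool now (3, 8)


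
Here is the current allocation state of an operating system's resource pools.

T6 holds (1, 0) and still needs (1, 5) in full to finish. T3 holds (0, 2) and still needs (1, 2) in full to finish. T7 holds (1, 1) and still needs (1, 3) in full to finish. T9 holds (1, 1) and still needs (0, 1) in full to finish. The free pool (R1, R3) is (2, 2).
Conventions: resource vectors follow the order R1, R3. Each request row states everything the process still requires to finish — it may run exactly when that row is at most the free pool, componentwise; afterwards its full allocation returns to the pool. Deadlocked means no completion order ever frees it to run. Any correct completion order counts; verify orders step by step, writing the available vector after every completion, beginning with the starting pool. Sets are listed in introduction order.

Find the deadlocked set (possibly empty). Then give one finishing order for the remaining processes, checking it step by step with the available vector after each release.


No process is deadlocked.
Key observation: there is always a runnable process — T3 first — so the state unwinds completely.
One completion order for the rest: T3, T7, T9, T6. Walking it through:
  pool = (2, 2)
  T3 needs (1, 2) <= (2, 2) -> finishes; pool += (0, 2) = (2, 4)
  T7 needs (1, 3) <= (2, 4) -> finishes; pool += (1, 1) = (3, 5)
  T9 needs (0, 1) <= (3, 5) -> finishes; pool += (1, 1) = (4, 6)
  T6 needs (1, 5) <= (4, 6) -> finishes; pool += (1, 0) = (5, 6)


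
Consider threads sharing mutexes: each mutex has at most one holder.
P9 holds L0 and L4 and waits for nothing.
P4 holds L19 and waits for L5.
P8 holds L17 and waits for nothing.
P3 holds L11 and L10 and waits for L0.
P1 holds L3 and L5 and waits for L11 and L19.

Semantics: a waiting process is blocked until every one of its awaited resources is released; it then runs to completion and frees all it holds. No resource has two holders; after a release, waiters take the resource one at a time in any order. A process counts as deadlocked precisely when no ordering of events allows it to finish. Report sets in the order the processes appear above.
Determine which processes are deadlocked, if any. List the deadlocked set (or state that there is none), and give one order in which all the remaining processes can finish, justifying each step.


The deadlocked set is P4 and P1.
Key observation: P4 -> P1 -> P4 is a circular wait — nothing in it can go first; no other process is dragged down with it.
One completion order for the rest: P9, P3, P8.
Check, step by step:
  P9: no waits; runs immediately, freeing L0 and L4
  P3 waits on L0 — all released -> runs and releases L11 and L10
  P8: no waits; runs immediately, freeing L17


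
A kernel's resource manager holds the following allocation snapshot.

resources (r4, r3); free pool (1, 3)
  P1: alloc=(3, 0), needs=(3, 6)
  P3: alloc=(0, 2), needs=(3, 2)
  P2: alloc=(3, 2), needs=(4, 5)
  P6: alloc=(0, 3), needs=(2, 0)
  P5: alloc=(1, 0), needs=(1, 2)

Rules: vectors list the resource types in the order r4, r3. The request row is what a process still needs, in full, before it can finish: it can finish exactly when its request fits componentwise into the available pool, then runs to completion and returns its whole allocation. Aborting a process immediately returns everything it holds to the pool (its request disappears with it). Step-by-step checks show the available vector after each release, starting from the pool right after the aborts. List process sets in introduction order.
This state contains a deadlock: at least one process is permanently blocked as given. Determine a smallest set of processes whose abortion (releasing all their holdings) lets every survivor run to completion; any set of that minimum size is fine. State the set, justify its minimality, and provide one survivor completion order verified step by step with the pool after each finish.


Minimum abort set: P1.
Key observation: aborting P1 returns (3, 0), and P3 — hopeless before — runs at step 3 with the returned capacity in the pool.
Why nothing smaller works: aborting no one leaves the state deadlocked as given.
The survivors complete as P6, P5, P3, P2. Walking it through (starting from the post-abort pool):
  pool = (4, 3)
  run P6 (needs (2, 0), free (4, 3)); after release of (0, 3) the pool is (4, 6)
  run P5 (needs (1, 2), free (4, 6)); after release of (1, 0) the pool is (5, 6)
  run P3 (needs (3, 2), free (5, 6)); after release of (0, 2) the pool is (5, 8)
  run P2 (needs (4, 5), free (5, 8)); after release of (3, 2) the pool is (8, 10)


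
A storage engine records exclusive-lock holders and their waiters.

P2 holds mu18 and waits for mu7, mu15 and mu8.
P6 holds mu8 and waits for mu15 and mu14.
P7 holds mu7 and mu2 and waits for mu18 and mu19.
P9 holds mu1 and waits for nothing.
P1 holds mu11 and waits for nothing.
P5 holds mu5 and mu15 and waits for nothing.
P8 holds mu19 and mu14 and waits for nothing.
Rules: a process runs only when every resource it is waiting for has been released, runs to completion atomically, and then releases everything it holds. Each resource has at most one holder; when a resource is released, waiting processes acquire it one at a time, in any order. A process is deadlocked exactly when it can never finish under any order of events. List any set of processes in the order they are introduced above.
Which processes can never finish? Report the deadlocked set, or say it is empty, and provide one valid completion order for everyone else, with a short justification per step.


The deadlocked set is P2 and P7.
Key observation: the knot is the closed ring of waits P2 -> P7 -> P2; no other process is dragged down with it.
A valid finishing order for the others: P9, P1, P8, P5, P6.
Verifying each step:
  P9: no waits; runs immediately, freeing mu1
  P1: no waits; runs immediately, freeing mu11
  P8: no waits; runs immediately, freeing mu19 and mu14
  P5: no waits; runs immediately, freeing mu5 and mu15
  run P6 (all its waits — mu15 and mu14 — are resolved); releases mu8


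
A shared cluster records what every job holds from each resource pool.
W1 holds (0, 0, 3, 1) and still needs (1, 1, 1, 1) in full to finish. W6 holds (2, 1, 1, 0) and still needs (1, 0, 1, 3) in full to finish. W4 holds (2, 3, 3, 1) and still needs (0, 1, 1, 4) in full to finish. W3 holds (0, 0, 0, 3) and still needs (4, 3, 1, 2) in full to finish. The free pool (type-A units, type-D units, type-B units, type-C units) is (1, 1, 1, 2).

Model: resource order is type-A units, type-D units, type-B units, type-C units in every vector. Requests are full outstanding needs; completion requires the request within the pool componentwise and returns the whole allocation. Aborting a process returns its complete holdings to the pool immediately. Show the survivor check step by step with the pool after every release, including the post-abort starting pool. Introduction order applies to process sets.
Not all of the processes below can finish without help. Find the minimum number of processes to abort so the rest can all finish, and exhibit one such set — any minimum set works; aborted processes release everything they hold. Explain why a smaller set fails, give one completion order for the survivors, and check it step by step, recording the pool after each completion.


The answer: abort W4.
Key observation: the deadlocked W3 becomes finishable only because W4 released (2, 3, 3, 1); it completes at step 2 below.
Why nothing smaller works: aborting no one leaves the state deadlocked as given.
One survivor order: W6, W3, W1. Step-by-step check (post-abort pool first):
  pool = (3, 4, 4, 3)
  run W6 (needs (1, 0, 1, 3), free (3, 4, 4, 3)); after release of (2, 1, 1, 0) the pool is (5, 5, 5, 3)
  run W3 (needs (4, 3, 1, 2), free (5, 5, 5, 3)); after release of (0, 0, 0, 3) the pool is (5, 5, 5, 6)
  run W1 (needs (1, 1, 1, 1), free (5, 5, 5, 6)); after release of (0, 0, 3, 1) the pool is (5, 5, 8, 7)


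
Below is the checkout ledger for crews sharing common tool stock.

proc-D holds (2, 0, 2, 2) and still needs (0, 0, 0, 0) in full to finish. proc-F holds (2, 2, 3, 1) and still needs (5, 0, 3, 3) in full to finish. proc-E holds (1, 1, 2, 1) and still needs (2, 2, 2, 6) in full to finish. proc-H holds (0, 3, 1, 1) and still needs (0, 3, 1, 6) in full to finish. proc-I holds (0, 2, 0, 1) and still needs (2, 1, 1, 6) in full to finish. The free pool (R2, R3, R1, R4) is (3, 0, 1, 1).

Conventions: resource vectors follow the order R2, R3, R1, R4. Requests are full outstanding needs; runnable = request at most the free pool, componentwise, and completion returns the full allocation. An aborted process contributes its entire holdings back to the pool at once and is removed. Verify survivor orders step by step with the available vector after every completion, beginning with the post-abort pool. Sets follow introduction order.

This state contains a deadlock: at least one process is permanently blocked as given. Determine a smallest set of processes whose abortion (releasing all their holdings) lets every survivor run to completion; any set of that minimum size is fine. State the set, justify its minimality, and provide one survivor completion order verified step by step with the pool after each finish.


Abort proc-E and proc-H.
Key observation: proc-I was stuck for good until proc-E and proc-H gave back (1, 4, 3, 2); in the order shown it finishes at step 3.
Minimality, checking each single-abort alternative: proc-D alone leaves proc-E blocked (short on R4); proc-F alone leaves proc-E blocked (short on R4); proc-E alone leaves proc-H blocked (short on R4); proc-H alone leaves proc-E blocked (short on R4); proc-I alone leaves proc-E blocked (short on R4).
The survivors complete as proc-D, proc-F, proc-I. Walking it through (starting from the post-abort pool):
  pool = (4, 4, 4, 3)
  proc-D: need (0, 0, 0, 0) fits (4, 4, 4, 3); releases (2, 0, 2, 2), pool now (6, 4, 6, 5)
  proc-F: need (5, 0, 3, 3) fits (6, 4, 6, 5); releases (2, 2, 3, 1), pool now (8, 6, 9, 6)
  proc-I: need (2, 1, 1, 6) fits (8, 6, 9, 6); releases (0, 2, 0, 1), pool now (8, 8, 9, 7)


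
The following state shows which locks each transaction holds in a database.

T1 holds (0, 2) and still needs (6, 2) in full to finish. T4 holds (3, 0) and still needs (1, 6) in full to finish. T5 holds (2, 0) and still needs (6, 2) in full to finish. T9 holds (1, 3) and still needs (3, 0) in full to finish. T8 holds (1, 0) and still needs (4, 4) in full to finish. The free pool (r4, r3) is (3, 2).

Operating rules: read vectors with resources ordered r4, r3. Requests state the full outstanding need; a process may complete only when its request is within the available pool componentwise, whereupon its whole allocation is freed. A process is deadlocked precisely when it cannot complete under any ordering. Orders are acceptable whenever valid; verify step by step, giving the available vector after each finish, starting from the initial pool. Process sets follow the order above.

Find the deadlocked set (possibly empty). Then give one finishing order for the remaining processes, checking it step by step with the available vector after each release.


Deadlocked set: T1, T4 and T5.
Key observation: after T9, T8 the pool peaks at (5, 5), and each blocked process is short somewhere: T1 on r4; T4 on r3; T5 on r4.
One completion order for the rest: T9, T8. Check, step by step:
  pool = (3, 2)
  T9: need (3, 0) fits (3, 2); releases (1, 3), pool now (4, 5)
  T8: need (4, 4) fits (4, 5); releases (1, 0), pool now (5, 5)
None of the blocked processes ever fits:
  blocked: T1 wants (6, 2), pool (5, 5) — not enough r4
  blocked: T4 wants (1, 6), pool (5, 5) — not enough r3
  blocked: T5 wants (6, 2), pool (5, 5) — not enough r4


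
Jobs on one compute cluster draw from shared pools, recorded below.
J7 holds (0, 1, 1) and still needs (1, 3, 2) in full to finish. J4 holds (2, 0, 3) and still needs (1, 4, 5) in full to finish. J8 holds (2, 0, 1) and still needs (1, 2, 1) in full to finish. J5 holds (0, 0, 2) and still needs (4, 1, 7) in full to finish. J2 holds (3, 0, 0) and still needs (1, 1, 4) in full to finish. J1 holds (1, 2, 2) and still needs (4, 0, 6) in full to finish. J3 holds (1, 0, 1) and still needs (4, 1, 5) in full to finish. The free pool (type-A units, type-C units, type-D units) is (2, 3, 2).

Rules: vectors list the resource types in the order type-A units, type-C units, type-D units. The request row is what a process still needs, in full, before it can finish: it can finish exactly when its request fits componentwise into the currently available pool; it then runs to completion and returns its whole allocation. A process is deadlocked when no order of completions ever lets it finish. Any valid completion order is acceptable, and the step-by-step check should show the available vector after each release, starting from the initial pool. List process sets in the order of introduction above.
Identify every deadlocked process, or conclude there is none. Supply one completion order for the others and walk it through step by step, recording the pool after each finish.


Deadlocked set: J4, J5, J1 and J3.
Key observation: after J8, J7, J2 complete, (7, 4, 4) is the best the pool ever gets, yet each leftover process wants more type-D units.
A valid finishing order for the others: J8, J7, J2. Step-by-step check:
  pool = (2, 3, 2)
  J8: need (1, 2, 1) fits (2, 3, 2); releases (2, 0, 1), pool now (4, 3, 3)
  J7: need (1, 3, 2) fits (4, 3, 3); releases (0, 1, 1), pool now (4, 4, 4)
  J2: need (1, 1, 4) fits (4, 4, 4); releases (3, 0, 0), pool now (7, 4, 4)
None of the blocked processes ever fits:
  J4 cannot run: need (1, 4, 5) vs free (7, 4, 4) (insufficient type-D units)
  J5 cannot run: need (4, 1, 7) vs free (7, 4, 4) (insufficient type-D units)
  J1 cannot run: need (4, 0, 6) vs free (7, 4, 4) (insufficient type-D units)
  J3 cannot run: need (4, 1, 5) vs free (7, 4, 4) (insufficient type-D units)


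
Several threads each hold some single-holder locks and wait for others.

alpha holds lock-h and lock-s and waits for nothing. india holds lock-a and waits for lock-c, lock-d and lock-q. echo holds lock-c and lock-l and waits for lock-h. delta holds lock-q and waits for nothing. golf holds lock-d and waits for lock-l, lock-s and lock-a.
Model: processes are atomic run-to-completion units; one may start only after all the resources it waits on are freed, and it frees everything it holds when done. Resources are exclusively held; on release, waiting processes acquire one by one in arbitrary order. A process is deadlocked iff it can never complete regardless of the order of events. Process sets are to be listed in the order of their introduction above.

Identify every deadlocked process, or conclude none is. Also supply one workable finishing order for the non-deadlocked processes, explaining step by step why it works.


Deadlocked set: india and golf.
Key observation: india -> golf -> india is a circular wait — nothing in it can go first; no other process is dragged down with it.
A valid finishing order for the others: delta, alpha, echo.
Walking it through:
  delta: no waits; runs immediately, freeing lock-q
  alpha: no waits; runs immediately, freeing lock-h and lock-s
  run echo (all its waits — lock-h — are resolved); releases lock-c and lock-l


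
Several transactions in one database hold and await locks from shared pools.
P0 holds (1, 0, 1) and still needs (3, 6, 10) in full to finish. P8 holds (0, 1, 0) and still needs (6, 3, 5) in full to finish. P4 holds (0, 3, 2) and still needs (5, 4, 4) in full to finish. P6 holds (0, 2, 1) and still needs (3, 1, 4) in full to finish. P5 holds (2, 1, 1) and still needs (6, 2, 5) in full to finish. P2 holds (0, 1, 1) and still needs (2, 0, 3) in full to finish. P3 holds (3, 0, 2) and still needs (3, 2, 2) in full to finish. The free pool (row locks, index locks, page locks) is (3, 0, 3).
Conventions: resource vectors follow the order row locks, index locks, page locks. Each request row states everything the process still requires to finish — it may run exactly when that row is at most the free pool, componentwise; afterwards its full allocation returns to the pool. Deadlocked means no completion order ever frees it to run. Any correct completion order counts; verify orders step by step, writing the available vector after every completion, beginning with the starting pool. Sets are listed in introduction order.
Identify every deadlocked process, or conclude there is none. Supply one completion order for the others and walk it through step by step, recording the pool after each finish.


The deadlocked set is empty.
Key observation: no deadlock: P2 fits now, and the freed resources carry the rest through.
One completion order for the rest: P2, P6, P3, P5, P4, P0, P8. Verifying each step:
  pool = (3, 0, 3)
  run P2 (needs (2, 0, 3), free (3, 0, 3)); after release of (0, 1, 1) the pool is (3, 1, 4)
  run P6 (needs (3, 1, 4), free (3, 1, 4)); after release of (0, 2, 1) the pool is (3, 3, 5)
  run P3 (needs (3, 2, 2), free (3, 3, 5)); after release of (3, 0, 2) the pool is (6, 3, 7)
  run P5 (needs (6, 2, 5), free (6, 3, 7)); after release of (2, 1, 1) the pool is (8, 4, 8)
  run P4 (needs (5, 4, 4), free (8, 4, 8)); after release of (0, 3, 2) the pool is (8, 7, 10)
  run P0 (needs (3, 6, 10), free (8, 7, 10)); after release of (1, 0, 1) the pool is (9, 7, 11)
  run P8 (needs (6, 3, 5), free (9, 7, 11)); after release of (0, 1, 0) the pool is (9, 8, 11)


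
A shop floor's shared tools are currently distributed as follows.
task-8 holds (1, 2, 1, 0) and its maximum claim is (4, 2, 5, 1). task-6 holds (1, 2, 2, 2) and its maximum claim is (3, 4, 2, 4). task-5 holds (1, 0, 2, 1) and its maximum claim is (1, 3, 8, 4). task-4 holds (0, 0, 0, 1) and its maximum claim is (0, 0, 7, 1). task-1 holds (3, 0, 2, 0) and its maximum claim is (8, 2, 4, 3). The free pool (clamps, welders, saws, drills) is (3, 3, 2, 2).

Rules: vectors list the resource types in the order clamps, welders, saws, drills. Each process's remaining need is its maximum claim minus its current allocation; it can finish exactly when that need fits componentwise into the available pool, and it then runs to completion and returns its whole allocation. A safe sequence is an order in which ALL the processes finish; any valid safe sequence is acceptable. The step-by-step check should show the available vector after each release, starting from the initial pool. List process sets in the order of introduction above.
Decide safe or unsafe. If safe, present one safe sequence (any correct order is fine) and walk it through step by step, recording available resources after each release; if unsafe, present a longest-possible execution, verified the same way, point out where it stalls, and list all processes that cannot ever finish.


SAFE, for example via the order task-6, task-8, task-1, task-5, task-4.
Key observation: the first exact fit in this order is task-6 — it needs (2, 2, 0, 2) with (3, 3, 2, 2) free, meeting a requested resource to the last unit.
Verifying each step:
  pool = (3, 3, 2, 2)
  task-6: need (2, 2, 0, 2) fits (3, 3, 2, 2); releases (1, 2, 2, 2), pool now (4, 5, 4, 4)
  task-8: need (3, 0, 4, 1) fits (4, 5, 4, 4); releases (1, 2, 1, 0), pool now (5, 7, 5, 4)
  task-1: need (5, 2, 2, 3) fits (5, 7, 5, 4); releases (3, 0, 2, 0), pool now (8, 7, 7, 4)
  task-5: need (0, 3, 6, 3) fits (8, 7, 7, 4); releases (1, 0, 2, 1), pool now (9, 7, 9, 5)
  task-4: need (0, 0, 7, 0) fits (9, 7, 9, 5); releases (0, 0, 0, 1), pool now (9, 7, 9, 6)
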